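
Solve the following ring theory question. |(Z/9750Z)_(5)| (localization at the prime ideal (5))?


5-primary part: 9750=5^3*78
Size=5^3=125


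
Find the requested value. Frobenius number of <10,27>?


gcd(10,27)=1 => F=ab-a-b=10*27-10-27=270-37=233


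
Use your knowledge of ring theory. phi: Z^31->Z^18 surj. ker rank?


rank(ker) = 31-18 = 13


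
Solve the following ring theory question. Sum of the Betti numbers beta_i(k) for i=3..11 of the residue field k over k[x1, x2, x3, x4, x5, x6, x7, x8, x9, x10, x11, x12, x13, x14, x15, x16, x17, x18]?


Koszul resolution: beta_i(k)=C(n,i), n=18
C(18,3)=816, C(18,4)=3060, C(18,5)=8568, C(18,6)=18564, C(18,7)=31824, C(18,8)=43758, C(18,9)=48620, C(18,10)=43758, C(18,11)=31824
Sum=230792


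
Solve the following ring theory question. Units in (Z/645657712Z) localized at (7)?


Local ring = Z/40353607Z.
phi(40353607) = 7^8*(7-1) = 34588806


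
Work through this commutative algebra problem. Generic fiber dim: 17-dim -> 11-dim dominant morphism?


dim(fiber)=dim(X)-dim(Y)=17-11=6


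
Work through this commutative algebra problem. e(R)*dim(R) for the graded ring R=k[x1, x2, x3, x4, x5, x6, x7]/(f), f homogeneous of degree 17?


e(R)=deg(f)=17, dim(R)=7-1=6
e*dim=17*6=102


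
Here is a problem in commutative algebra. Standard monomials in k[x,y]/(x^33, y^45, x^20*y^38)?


k[x,y]/I, I = (x^33, y^45, x^20*y^38)
Rect: 33x45=1485. Corner: (33-20)x(45-38)=91.
dim = 1485-91 = 1394


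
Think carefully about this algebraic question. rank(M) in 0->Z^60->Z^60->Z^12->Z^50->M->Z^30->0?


Alt sum=0:
(-1)^0*60 + (-1)^1*60 + (-1)^2*12 + (-1)^3*50 + (-1)^4*? + (-1)^5*30=0
rank(M)=68


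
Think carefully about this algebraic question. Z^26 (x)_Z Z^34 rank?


rank(M(x)N) = rank(M)*rank(N)
26*34 = 884


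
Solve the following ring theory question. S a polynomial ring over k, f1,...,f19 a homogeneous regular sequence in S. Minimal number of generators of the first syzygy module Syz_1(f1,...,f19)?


Regular sequence => Koszul complex is the minimal free resolution.
Syz_1 minimally generated by Koszul relations f_i*e_j - f_j*e_i (i<j): mu(Syz_1) = beta_2 = C(m,2) = m(m-1)/2
m=19
19*18/2 = 171


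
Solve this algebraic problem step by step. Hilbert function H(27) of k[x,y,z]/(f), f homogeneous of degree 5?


C(29,2)-C(24,2)=406-276=130


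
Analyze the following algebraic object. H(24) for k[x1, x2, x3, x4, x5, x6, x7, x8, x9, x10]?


C(d+n-1,n-1)=C(33,9)=38567100


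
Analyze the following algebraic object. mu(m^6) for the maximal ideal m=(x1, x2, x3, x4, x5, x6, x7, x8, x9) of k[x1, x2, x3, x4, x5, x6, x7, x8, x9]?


Graded Nakayama: mu(m^d) = dim_k (m^d/m^(d+1)) = #degree-6 monomials in 9 vars
C(n+d-1,d)=C(14,6)=3003


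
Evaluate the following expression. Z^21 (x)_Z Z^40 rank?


rank(M(x)N) = rank(M)*rank(N)
21*40 = 840


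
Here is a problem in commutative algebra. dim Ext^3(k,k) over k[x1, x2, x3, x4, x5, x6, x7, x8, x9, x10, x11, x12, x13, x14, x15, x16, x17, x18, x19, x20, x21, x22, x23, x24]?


C(n,i)=C(24,3)=2024


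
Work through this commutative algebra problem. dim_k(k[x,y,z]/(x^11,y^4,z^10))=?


Basis: x^iy^jz^k, i<11,j<4,k<10
11*4*10=440


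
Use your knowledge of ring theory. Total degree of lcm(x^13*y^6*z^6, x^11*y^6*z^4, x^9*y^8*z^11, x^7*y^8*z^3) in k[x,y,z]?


lcm = componentwise max:
x: max(13,11,9,7)=13
y: max(6,6,8,8)=8
z: max(6,4,11,3)=11
Total=13+8+11=32


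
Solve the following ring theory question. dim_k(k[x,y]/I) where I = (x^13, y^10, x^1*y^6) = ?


k[x,y]/I, I = (x^13, y^10, x^1*y^6)
Rect: 13x10=130. Corner: (13-1)x(10-6)=48.
dim = 130-48 = 82


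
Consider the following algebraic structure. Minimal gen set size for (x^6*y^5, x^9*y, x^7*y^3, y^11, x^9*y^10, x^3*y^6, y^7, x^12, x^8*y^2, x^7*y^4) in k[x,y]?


Remove redundant (divisible by others).
x^9*y^10 redundant.
x^7*y^4 redundant.
y^11 redundant.
Min: x^12, x^9*y, x^8*y^2, x^7*y^3, x^6*y^5, x^3*y^6, y^7
Count=7


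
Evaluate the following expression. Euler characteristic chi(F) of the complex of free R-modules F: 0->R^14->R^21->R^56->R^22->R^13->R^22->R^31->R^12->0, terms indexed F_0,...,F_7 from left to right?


chi = sum (-1)^i * rank:
(-1)^0*14=14
(-1)^1*21=-21
(-1)^2*56=56
(-1)^3*22=-22
(-1)^4*13=13
(-1)^5*22=-22
(-1)^6*31=31
(-1)^7*12=-12
chi=37


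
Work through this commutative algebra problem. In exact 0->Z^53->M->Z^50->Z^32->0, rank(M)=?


Alt sum=0:
(-1)^0*53 + (-1)^1*? + (-1)^2*50 + (-1)^3*32=0
rank(M)=71


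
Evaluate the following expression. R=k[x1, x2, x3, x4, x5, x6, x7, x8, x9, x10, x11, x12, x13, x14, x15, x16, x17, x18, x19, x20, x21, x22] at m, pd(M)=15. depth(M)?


pd+depth=depth(R)=22
depth=22-15=7


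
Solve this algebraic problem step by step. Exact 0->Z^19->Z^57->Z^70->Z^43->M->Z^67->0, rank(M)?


Alt sum=0:
(-1)^0*19 + (-1)^1*57 + (-1)^2*70 + (-1)^3*43 + (-1)^4*? + (-1)^5*67=0
rank(M)=78


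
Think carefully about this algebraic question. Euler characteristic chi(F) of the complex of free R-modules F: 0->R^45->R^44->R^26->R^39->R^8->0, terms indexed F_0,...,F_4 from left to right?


chi = sum (-1)^i * rank:
(-1)^0*45=45
(-1)^1*44=-44
(-1)^2*26=26
(-1)^3*39=-39
(-1)^4*8=8
chi=-4


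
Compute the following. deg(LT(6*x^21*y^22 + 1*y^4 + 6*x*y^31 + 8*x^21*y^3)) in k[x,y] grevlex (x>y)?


LT: 6*x^21*y^22
deg_x=21, deg_y=22
Total=21+22=43


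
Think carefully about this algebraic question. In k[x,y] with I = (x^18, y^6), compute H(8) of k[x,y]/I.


k[x,y], I = (x^18, y^6), d = 8
Need i < 18 and d-i < 6.
Range: 3 <= i <= 8.
H(8) = 6


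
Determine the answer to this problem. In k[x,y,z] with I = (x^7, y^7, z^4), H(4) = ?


Need i<7, j<7, k<4 with i+j+k=4.
For each i, j ranges over max(0,4-i-3)..min(6,4-i):
  i=0: j in [1,4] -> 4
  i=1: j in [0,3] -> 4
  i=2: j in [0,2] -> 3
  i=3: j in [0,1] -> 2
  i=4: j in [0,0] -> 1
H(4) = 4+4+3+2+1 = 14


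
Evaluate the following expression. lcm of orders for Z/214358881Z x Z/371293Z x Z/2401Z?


Exponent = lcm of the cyclic orders; pairwise coprime => product.
11^8*13^5*7^4=214358881*371293*2401=191095474759522333


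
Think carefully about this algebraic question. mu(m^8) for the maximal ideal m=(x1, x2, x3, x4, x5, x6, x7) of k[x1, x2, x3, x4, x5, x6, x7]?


Graded Nakayama: mu(m^d) = dim_k (m^d/m^(d+1)) = #degree-8 monomials in 7 vars
C(n+d-1,d)=C(14,8)=3003


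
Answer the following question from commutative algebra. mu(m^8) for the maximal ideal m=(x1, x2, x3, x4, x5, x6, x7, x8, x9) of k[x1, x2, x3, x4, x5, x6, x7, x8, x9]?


Graded Nakayama: mu(m^d) = dim_k (m^d/m^(d+1)) = #degree-8 monomials in 9 vars
C(n+d-1,d)=C(16,8)=12870


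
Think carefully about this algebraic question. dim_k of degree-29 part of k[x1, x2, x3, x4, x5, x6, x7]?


C(d+n-1,n-1)=C(35,6)=1623160


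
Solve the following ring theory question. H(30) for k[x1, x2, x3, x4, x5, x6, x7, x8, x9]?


C(d+n-1,n-1)=C(38,8)=48903492


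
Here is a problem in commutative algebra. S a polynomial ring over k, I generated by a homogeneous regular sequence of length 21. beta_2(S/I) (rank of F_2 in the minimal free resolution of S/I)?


Regular sequence => Koszul complex is the minimal free resolution.
Syz_1 minimally generated by Koszul relations f_i*e_j - f_j*e_i (i<j): mu(Syz_1) = beta_2 = C(m,2) = m(m-1)/2
m=21
21*20/2 = 210


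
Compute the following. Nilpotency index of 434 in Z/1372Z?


434^k mod 1372:
k=1: 434
k=2: 392
k=3: 0
First zero at k = 3


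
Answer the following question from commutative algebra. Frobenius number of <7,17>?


gcd(7,17)=1 => F=ab-a-b=7*17-7-17=119-24=95


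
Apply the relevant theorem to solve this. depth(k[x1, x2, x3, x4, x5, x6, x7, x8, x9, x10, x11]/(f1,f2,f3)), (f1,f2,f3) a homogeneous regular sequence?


depth(R)=11
depth(R/I)=11-3=8


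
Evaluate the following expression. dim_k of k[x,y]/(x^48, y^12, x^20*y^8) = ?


k[x,y]/I, I = (x^48, y^12, x^20*y^8)
Rect: 48x12=576. Corner: (48-20)x(12-8)=112.
dim = 576-112 = 464


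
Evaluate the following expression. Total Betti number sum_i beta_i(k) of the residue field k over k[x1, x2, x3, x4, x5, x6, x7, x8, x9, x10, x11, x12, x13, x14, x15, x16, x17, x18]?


Koszul resolution: beta_i(k)=C(n,i), n=18
sum_i C(18,i) = 2^18 = 262144


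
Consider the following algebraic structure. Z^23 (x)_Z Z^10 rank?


rank(M(x)N) = rank(M)*rank(N)
23*10 = 230


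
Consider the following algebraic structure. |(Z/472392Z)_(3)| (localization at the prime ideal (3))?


3-primary part: 472392=3^10*8
Size=3^10=59049


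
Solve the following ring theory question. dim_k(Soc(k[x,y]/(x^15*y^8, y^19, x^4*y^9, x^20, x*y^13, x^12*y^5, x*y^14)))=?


Socle = ann(m) = span of standard monomials u with x*u, y*u in I (staircase corners).
Redundant generators: x^15*y^8, x*y^14
Minimal generators: x^20, x^12*y^5, x^4*y^9, x*y^13, y^19
Corners: y^18, x^3y^12, x^11y^8, x^19y^4
Socle dim=4


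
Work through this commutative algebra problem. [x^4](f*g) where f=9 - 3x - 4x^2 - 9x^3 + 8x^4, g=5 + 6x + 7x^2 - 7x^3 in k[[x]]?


[x^4] = sum a_i*b_j, i+j=4
  -3*-7=21
  -4*7=-28
  -9*6=-54
  8*5=40
Sum=-21


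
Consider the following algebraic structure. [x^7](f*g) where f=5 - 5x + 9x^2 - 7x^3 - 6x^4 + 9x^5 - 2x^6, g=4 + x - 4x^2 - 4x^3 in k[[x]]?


[x^7] = sum a_i*b_j, i+j=7
  -6*-4=24
  9*-4=-36
  -2*1=-2
Sum=-14


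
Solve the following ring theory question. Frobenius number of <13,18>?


gcd(13,18)=1 => F=ab-a-b=13*18-13-18=234-31=203


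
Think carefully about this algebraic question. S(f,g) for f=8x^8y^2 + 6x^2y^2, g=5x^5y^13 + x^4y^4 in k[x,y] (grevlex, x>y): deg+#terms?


LT(f)=8x^8y^2, LT(g)=5x^5y^13
lcm(LM)=x^8y^13
S(f,g) (scaled by 40 to clear denominators) = 5y^11*f - 8x^3*g = 30x^2y^13 - 8x^7y^4
2 terms, deg 15.
15+2=17


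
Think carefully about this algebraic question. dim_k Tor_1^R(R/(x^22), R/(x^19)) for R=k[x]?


Tor_1(R/I,R/J)=(I cap J)/IJ=(x^22)/(x^41)
dim=41-22=min(22,19)=19


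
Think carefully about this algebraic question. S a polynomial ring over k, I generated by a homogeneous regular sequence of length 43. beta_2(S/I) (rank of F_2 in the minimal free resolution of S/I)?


Regular sequence => Koszul complex is the minimal free resolution.
Syz_1 minimally generated by Koszul relations f_i*e_j - f_j*e_i (i<j): mu(Syz_1) = beta_2 = C(m,2) = m(m-1)/2
m=43
43*42/2 = 903


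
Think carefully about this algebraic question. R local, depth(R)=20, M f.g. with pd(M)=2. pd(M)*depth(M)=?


pd+depth=20
depth=20-2=18
pd*depth=2*18=36


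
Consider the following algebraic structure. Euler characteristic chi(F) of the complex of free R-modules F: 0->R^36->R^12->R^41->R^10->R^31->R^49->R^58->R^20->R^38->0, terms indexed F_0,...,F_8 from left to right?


chi = sum (-1)^i * rank:
(-1)^0*36=36
(-1)^1*12=-12
(-1)^2*41=41
(-1)^3*10=-10
(-1)^4*31=31
(-1)^5*49=-49
(-1)^6*58=58
(-1)^7*20=-20
(-1)^8*38=38
chi=113


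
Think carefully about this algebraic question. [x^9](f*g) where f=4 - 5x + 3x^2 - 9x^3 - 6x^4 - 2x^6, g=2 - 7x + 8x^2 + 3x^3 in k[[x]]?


[x^9] = sum a_i*b_j, i+j=9
  -2*3=-6
Sum=-6


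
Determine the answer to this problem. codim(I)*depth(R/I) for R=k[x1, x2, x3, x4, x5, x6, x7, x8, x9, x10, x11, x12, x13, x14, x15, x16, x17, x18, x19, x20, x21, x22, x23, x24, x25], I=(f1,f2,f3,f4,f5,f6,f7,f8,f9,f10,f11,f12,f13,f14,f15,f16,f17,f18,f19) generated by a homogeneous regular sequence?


codim=19, depth=dim(R/I)=25-19=6
Product=19*6=114


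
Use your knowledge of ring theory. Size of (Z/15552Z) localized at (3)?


3-primary part: 15552=3^5*64
Size=3^5=243


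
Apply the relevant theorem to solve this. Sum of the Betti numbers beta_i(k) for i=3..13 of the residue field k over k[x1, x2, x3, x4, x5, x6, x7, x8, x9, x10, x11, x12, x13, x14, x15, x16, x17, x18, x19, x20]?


Koszul resolution: beta_i(k)=C(n,i), n=20
C(20,3)=1140, C(20,4)=4845, C(20,5)=15504, C(20,6)=38760, C(20,7)=77520, C(20,8)=125970, C(20,9)=167960, C(20,10)=184756, C(20,11)=167960, C(20,12)=125970, C(20,13)=77520
Sum=987905


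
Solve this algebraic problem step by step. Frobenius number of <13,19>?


gcd(13,19)=1 => F=ab-a-b=13*19-13-19=247-32=215


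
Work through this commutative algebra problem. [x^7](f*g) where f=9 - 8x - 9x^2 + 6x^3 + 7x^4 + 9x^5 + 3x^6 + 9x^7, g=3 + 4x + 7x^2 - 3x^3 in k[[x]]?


[x^7] = sum a_i*b_j, i+j=7
  7*-3=-21
  9*7=63
  3*4=12
  9*3=27
Sum=81


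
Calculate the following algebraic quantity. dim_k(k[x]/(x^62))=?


Basis: 1,x,...,x^61
dim=62


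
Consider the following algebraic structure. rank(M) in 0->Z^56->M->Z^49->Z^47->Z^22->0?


Alt sum=0:
(-1)^0*56 + (-1)^1*? + (-1)^2*49 + (-1)^3*47 + (-1)^4*22=0
rank(M)=80


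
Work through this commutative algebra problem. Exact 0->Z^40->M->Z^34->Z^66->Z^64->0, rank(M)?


Alt sum=0:
(-1)^0*40 + (-1)^1*? + (-1)^2*34 + (-1)^3*66 + (-1)^4*64=0
rank(M)=72


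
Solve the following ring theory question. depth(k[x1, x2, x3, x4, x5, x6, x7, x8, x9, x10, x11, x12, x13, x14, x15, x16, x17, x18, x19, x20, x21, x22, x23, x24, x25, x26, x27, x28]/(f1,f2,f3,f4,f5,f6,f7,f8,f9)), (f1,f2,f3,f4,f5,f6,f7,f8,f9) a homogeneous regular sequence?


depth(R)=28
depth(R/I)=28-9=19


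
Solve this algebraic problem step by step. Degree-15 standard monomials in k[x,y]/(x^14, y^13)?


k[x,y], I = (x^14, y^13), d = 15
Need i < 14 and d-i < 13.
Range: 3 <= i <= 13.
H(15) = 11


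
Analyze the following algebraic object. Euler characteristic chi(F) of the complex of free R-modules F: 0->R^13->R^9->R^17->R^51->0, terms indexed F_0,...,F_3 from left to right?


chi = sum (-1)^i * rank:
(-1)^0*13=13
(-1)^1*9=-9
(-1)^2*17=17
(-1)^3*51=-51
chi=-30


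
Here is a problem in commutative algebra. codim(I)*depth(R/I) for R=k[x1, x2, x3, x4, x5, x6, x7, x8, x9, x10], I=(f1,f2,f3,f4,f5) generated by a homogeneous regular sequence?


codim=5, depth=dim(R/I)=10-5=5
Product=5*5=25


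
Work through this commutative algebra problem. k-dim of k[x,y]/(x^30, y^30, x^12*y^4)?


k[x,y]/I, I = (x^30, y^30, x^12*y^4)
Rect: 30x30=900. Corner: (30-12)x(30-4)=468.
dim = 900-468 = 432


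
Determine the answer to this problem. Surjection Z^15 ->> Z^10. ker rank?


rank(ker) = 15-10 = 5


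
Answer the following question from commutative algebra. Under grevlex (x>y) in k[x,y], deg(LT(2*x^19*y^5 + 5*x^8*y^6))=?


LT: 2*x^19*y^5
deg_x=19, deg_y=5
Total=19+5=24


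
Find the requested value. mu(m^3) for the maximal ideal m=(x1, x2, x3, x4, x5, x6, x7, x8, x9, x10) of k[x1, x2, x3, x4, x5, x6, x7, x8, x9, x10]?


Graded Nakayama: mu(m^d) = dim_k (m^d/m^(d+1)) = #degree-3 monomials in 10 vars
C(n+d-1,d)=C(12,3)=220


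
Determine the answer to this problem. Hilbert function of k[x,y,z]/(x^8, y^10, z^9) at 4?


Need i<8, j<10, k<9 with i+j+k=4.
For each i, j ranges over max(0,4-i-8)..min(9,4-i):
  i=0: j in [0,4] -> 5
  i=1: j in [0,3] -> 4
  i=2: j in [0,2] -> 3
  i=3: j in [0,1] -> 2
  i=4: j in [0,0] -> 1
H(4) = 5+4+3+2+1 = 15


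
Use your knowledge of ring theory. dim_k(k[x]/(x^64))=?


Basis: 1,x,...,x^63
dim=64


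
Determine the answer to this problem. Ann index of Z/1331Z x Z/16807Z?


Exponent = lcm of the cyclic orders; pairwise coprime => product.
11^3*7^5=1331*16807=22370117


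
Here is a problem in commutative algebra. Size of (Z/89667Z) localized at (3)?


3-primary part: 89667=3^7*41
Size=3^7=2187


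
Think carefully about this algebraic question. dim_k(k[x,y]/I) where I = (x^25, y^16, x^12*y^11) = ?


k[x,y]/I, I = (x^25, y^16, x^12*y^11)
Rect: 25x16=400. Corner: (25-12)x(16-11)=65.
dim = 400-65 = 335


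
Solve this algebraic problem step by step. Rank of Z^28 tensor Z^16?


rank(M(x)N) = rank(M)*rank(N)
28*16 = 448


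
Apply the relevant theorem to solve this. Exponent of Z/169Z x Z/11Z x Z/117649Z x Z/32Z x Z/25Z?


Exponent = lcm of the cyclic orders; pairwise coprime => product.
13^2*11^1*7^6*2^5*5^2=169*11*117649*32*25=174967592800


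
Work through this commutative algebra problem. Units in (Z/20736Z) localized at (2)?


Local ring = Z/256Z.
phi(256) = 2^7*(2-1) = 128


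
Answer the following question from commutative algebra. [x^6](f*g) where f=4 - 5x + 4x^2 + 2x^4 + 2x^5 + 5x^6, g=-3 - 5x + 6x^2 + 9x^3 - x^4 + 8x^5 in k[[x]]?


[x^6] = sum a_i*b_j, i+j=6
  -5*8=-40
  4*-1=-4
  2*6=12
  2*-5=-10
  5*-3=-15
Sum=-57


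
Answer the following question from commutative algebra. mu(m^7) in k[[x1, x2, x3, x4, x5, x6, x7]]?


C(n+d-1,d)=C(13,7)=1716


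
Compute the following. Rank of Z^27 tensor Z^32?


rank(M(x)N) = rank(M)*rank(N)
27*32 = 864


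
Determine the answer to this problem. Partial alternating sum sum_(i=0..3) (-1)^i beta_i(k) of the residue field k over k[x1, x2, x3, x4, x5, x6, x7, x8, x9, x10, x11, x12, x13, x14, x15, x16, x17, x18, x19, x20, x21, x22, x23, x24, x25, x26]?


Koszul resolution: beta_i(k)=C(n,i), n=26
sum_(i=0..p) (-1)^i C(n,i) = (-1)^p C(n-1,p)
(-1)^3*C(25,3) = (-1)^3*2300 = -2300


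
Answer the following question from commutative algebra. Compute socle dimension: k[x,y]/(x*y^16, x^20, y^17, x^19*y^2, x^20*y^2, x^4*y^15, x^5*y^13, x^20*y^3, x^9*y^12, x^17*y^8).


Socle = ann(m) = span of standard monomials u with x*u, y*u in I (staircase corners).
Redundant generators: x^20*y^2, x^20*y^3
Minimal generators: x^20, x^19*y^2, x^17*y^8, x^9*y^12, x^5*y^13, x^4*y^15, x*y^16, y^17
Corners: y^16, x^3y^15, x^4y^14, x^8y^12, x^16y^11, x^18y^7, x^19y
Socle dim=7


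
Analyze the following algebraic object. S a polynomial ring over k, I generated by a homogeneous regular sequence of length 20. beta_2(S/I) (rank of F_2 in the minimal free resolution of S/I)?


Regular sequence => Koszul complex is the minimal free resolution.
Syz_1 minimally generated by Koszul relations f_i*e_j - f_j*e_i (i<j): mu(Syz_1) = beta_2 = C(m,2) = m(m-1)/2
m=20
20*19/2 = 190


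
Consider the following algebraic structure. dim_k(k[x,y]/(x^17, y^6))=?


Basis: x^i*y^j, i<17, j<6
17*6=102


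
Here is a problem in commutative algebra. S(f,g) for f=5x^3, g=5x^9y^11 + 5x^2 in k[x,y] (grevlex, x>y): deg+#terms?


LT(f)=5x^3, LT(g)=5x^9y^11
lcm(LM)=x^9y^11
S(f,g) (scaled by 25 to clear denominators) = 5x^6y^11*f - 5*g = -25x^2
1 terms, deg 2.
2+1=3


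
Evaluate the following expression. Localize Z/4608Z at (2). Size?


2-primary part: 4608=2^9*9
Size=2^9=512


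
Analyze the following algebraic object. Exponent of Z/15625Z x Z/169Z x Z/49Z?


Exponent = lcm of the cyclic orders; pairwise coprime => product.
5^6*13^2*7^2=15625*169*49=129390625


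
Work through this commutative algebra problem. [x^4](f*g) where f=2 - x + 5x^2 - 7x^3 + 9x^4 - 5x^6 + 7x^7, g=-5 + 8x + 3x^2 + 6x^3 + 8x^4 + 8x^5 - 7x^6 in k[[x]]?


[x^4] = sum a_i*b_j, i+j=4
  2*8=16
  -1*6=-6
  5*3=15
  -7*8=-56
  9*-5=-45
Sum=-76


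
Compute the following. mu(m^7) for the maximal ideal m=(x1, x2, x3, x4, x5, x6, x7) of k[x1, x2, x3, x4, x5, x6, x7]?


Graded Nakayama: mu(m^d) = dim_k (m^d/m^(d+1)) = #degree-7 monomials in 7 vars
C(n+d-1,d)=C(13,7)=1716


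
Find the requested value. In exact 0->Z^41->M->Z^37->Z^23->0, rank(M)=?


Alt sum=0:
(-1)^0*41 + (-1)^1*? + (-1)^2*37 + (-1)^3*23=0
rank(M)=55


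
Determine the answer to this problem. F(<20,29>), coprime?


gcd(20,29)=1 => F=ab-a-b=20*29-20-29=580-49=531


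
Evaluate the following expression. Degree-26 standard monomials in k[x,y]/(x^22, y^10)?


k[x,y], I = (x^22, y^10), d = 26
Need i < 22 and d-i < 10.
Range: 17 <= i <= 21.
H(26) = 5


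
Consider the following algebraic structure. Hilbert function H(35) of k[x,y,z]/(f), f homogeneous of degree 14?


C(37,2)-C(23,2)=666-253=413


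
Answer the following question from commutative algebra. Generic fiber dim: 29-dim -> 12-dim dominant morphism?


dim(fiber)=dim(X)-dim(Y)=29-12=17


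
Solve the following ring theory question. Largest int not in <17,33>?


gcd(17,33)=1 => F=ab-a-b=17*33-17-33=561-50=511


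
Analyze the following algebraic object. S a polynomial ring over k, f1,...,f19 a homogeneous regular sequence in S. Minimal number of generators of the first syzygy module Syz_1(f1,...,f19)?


Regular sequence => Koszul complex is the minimal free resolution.
Syz_1 minimally generated by Koszul relations f_i*e_j - f_j*e_i (i<j): mu(Syz_1) = beta_2 = C(m,2) = m(m-1)/2
m=19
19*18/2 = 171


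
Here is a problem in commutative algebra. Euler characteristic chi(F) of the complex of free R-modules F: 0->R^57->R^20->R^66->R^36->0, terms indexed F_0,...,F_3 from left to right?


chi = sum (-1)^i * rank:
(-1)^0*57=57
(-1)^1*20=-20
(-1)^2*66=66
(-1)^3*36=-36
chi=67


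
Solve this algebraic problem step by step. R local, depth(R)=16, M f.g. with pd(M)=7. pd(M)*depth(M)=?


pd+depth=16
depth=16-7=9
pd*depth=7*9=63


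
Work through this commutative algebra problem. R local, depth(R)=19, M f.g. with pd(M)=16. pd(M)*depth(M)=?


pd+depth=19
depth=19-16=3
pd*depth=16*3=48


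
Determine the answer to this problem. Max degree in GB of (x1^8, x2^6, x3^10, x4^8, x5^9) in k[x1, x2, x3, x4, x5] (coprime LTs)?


Pure powers, coprime LTs => already GB.
Degrees: 8, 6, 10, 8, 9
Max=10


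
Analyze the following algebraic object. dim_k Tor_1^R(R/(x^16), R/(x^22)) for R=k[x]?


Tor_1(R/I,R/J)=(I cap J)/IJ=(x^22)/(x^38)
dim=38-22=min(16,22)=16


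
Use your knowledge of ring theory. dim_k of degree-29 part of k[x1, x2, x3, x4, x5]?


C(d+n-1,n-1)=C(33,4)=40920


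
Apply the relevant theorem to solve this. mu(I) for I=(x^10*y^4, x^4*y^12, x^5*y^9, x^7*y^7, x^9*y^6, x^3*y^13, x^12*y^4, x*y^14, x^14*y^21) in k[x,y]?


Remove redundant (divisible by others).
x^12*y^4 redundant.
x^14*y^21 redundant.
Min: x^10*y^4, x^9*y^6, x^7*y^7, x^5*y^9, x^4*y^12, x^3*y^13, x*y^14
Count=7


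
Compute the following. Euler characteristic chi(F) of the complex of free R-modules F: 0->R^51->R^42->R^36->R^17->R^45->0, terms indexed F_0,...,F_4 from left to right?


chi = sum (-1)^i * rank:
(-1)^0*51=51
(-1)^1*42=-42
(-1)^2*36=36
(-1)^3*17=-17
(-1)^4*45=45
chi=73


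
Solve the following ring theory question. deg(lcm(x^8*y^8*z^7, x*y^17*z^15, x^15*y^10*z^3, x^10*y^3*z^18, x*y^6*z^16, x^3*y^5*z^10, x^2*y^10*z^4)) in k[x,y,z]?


lcm = componentwise max:
x: max(8,1,15,10,1,3,2)=15
y: max(8,17,10,3,6,5,10)=17
z: max(7,15,3,18,16,10,4)=18
Total=15+17+18=50


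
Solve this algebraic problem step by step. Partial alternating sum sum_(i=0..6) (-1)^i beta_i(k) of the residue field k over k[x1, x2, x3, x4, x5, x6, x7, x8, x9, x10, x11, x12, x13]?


Koszul resolution: beta_i(k)=C(n,i), n=13
sum_(i=0..p) (-1)^i C(n,i) = (-1)^p C(n-1,p)
(-1)^6*C(12,6) = (-1)^6*924 = 924


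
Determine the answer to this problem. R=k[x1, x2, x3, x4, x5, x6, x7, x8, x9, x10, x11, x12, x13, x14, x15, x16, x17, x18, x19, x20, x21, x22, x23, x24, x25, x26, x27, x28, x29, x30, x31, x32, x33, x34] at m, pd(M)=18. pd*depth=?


pd+depth=34
depth=34-18=16
pd*depth=18*16=288


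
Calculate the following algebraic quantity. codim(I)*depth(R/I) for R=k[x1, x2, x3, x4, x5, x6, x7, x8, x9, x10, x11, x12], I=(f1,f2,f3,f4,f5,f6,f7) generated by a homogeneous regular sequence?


codim=7, depth=dim(R/I)=12-7=5
Product=7*5=35


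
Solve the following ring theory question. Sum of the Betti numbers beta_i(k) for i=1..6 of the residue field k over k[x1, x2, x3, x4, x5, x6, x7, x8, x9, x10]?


Koszul resolution: beta_i(k)=C(n,i), n=10
C(10,1)=10, C(10,2)=45, C(10,3)=120, C(10,4)=210, C(10,5)=252, C(10,6)=210
Sum=847


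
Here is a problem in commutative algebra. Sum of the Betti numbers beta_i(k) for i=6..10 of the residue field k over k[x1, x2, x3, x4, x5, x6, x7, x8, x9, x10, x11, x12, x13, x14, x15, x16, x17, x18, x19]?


Koszul resolution: beta_i(k)=C(n,i), n=19
C(19,6)=27132, C(19,7)=50388, C(19,8)=75582, C(19,9)=92378, C(19,10)=92378
Sum=337858


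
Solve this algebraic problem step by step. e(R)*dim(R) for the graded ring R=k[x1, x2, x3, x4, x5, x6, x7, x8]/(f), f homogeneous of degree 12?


e(R)=deg(f)=12, dim(R)=8-1=7
e*dim=12*7=84


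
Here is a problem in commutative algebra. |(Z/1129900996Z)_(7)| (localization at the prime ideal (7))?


7-primary part: 1129900996=7^10*4
Size=7^10=282475249


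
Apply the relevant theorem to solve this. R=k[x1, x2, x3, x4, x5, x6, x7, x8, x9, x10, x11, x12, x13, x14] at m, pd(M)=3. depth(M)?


pd+depth=depth(R)=14
depth=14-3=11


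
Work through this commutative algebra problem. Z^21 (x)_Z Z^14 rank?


rank(M(x)N) = rank(M)*rank(N)
21*14 = 294


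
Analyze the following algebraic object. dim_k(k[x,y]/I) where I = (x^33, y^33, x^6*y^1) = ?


k[x,y]/I, I = (x^33, y^33, x^6*y^1)
Rect: 33x33=1089. Corner: (33-6)x(33-1)=864.
dim = 1089-864 = 225


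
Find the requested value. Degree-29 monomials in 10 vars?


C(d+n-1,n-1)=C(38,9)=163011640


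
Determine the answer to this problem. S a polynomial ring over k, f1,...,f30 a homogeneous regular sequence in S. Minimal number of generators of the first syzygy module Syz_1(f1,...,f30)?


Regular sequence => Koszul complex is the minimal free resolution.
Syz_1 minimally generated by Koszul relations f_i*e_j - f_j*e_i (i<j): mu(Syz_1) = beta_2 = C(m,2) = m(m-1)/2
m=30
30*29/2 = 435


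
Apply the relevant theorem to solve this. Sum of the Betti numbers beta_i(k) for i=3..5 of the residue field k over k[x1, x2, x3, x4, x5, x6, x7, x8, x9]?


Koszul resolution: beta_i(k)=C(n,i), n=9
C(9,3)=84, C(9,4)=126, C(9,5)=126
Sum=336


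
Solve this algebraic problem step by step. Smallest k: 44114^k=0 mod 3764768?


44114^k mod 3764768:
k=1: 44114
k=2: 3424708
k=3: 1193640
k=4: 2189712
k=5: 537824
k=6: 0
First zero at k = 6


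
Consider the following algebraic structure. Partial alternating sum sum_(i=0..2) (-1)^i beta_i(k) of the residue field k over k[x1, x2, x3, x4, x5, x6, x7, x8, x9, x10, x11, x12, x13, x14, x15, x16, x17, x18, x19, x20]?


Koszul resolution: beta_i(k)=C(n,i), n=20
sum_(i=0..p) (-1)^i C(n,i) = (-1)^p C(n-1,p)
(-1)^2*C(19,2) = (-1)^2*171 = 171


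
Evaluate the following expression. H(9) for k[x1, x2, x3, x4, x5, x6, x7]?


C(d+n-1,n-1)=C(15,6)=5005


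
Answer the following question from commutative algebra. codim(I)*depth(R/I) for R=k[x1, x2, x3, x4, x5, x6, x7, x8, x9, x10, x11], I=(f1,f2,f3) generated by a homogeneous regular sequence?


codim=3, depth=dim(R/I)=11-3=8
Product=3*8=24


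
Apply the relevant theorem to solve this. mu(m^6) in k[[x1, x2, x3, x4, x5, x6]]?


C(n+d-1,d)=C(11,6)=462


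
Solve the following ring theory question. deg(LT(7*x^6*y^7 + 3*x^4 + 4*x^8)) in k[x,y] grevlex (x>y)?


LT: 7*x^6*y^7
deg_x=6, deg_y=7
Total=6+7=13


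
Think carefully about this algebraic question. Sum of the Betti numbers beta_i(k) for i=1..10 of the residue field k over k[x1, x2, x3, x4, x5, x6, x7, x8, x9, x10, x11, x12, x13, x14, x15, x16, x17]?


Koszul resolution: beta_i(k)=C(n,i), n=17
C(17,1)=17, C(17,2)=136, C(17,3)=680, C(17,4)=2380, C(17,5)=6188, C(17,6)=12376, C(17,7)=19448, C(17,8)=24310, C(17,9)=24310, C(17,10)=19448
Sum=109293


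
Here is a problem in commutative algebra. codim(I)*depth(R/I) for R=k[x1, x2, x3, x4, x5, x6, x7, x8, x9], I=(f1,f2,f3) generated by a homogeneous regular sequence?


codim=3, depth=dim(R/I)=9-3=6
Product=3*6=18


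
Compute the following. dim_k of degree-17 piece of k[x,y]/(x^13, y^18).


k[x,y], I = (x^13, y^18), d = 17
Need i < 13 and d-i < 18.
Range: 0 <= i <= 12.
H(17) = 13


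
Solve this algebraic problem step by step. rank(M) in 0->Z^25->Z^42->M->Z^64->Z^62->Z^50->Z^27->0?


Alt sum=0:
(-1)^0*25 + (-1)^1*42 + (-1)^2*? + (-1)^3*64 + (-1)^4*62 + (-1)^5*50 + (-1)^6*27=0
rank(M)=42


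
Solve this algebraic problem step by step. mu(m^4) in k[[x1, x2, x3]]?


C(n+d-1,d)=C(6,4)=15


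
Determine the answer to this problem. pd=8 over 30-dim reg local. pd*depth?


pd+depth=30
depth=30-8=22
pd*depth=8*22=176


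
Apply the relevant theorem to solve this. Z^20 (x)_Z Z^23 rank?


rank(M(x)N) = rank(M)*rank(N)
20*23 = 460


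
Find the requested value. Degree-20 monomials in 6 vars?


C(d+n-1,n-1)=C(25,5)=53130


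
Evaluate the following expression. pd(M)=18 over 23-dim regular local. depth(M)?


pd+depth=depth(R)=23
depth=23-18=5


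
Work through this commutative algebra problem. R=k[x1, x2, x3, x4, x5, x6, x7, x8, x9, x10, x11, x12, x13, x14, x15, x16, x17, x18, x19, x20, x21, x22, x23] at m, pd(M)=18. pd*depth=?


pd+depth=23
depth=23-18=5
pd*depth=18*5=90


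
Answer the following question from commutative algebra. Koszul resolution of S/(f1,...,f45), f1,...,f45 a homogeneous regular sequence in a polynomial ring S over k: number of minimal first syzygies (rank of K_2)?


Regular sequence => Koszul complex is the minimal free resolution.
Syz_1 minimally generated by Koszul relations f_i*e_j - f_j*e_i (i<j): mu(Syz_1) = beta_2 = C(m,2) = m(m-1)/2
m=45
45*44/2 = 990


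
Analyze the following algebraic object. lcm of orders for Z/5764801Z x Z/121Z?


Exponent = lcm of the cyclic orders; pairwise coprime => product.
7^8*11^2=5764801*121=697540921


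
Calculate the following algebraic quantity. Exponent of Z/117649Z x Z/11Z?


Exponent = lcm of the cyclic orders; pairwise coprime => product.
7^6*11^1=117649*11=1294139


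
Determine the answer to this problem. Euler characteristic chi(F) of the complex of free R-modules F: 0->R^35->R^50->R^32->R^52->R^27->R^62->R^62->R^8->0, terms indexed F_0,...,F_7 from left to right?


chi = sum (-1)^i * rank:
(-1)^0*35=35
(-1)^1*50=-50
(-1)^2*32=32
(-1)^3*52=-52
(-1)^4*27=27
(-1)^5*62=-62
(-1)^6*62=62
(-1)^7*8=-8
chi=-16


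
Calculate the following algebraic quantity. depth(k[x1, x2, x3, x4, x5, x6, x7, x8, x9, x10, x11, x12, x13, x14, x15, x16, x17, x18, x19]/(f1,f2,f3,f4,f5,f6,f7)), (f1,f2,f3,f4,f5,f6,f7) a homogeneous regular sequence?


depth(R)=19
depth(R/I)=19-7=12


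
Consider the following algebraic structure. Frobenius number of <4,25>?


gcd(4,25)=1 => F=ab-a-b=4*25-4-25=100-29=71


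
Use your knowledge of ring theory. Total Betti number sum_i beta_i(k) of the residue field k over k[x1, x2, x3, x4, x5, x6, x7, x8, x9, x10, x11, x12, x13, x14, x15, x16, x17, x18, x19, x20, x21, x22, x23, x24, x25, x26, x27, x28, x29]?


Koszul resolution: beta_i(k)=C(n,i), n=29
sum_i C(29,i) = 2^29 = 536870912


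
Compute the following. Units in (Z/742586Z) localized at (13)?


Local ring = Z/371293Z.
phi(371293) = 13^4*(13-1) = 342732


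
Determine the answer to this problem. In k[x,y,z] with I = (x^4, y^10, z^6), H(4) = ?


Need i<4, j<10, k<6 with i+j+k=4.
For each i, j ranges over max(0,4-i-5)..min(9,4-i):
  i=0: j in [0,4] -> 5
  i=1: j in [0,3] -> 4
  i=2: j in [0,2] -> 3
  i=3: j in [0,1] -> 2
H(4) = 5+4+3+2 = 14


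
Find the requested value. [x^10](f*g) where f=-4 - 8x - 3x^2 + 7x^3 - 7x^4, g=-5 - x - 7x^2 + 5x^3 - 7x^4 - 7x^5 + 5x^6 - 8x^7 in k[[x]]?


[x^10] = sum a_i*b_j, i+j=10
  7*-8=-56
  -7*5=-35
Sum=-91


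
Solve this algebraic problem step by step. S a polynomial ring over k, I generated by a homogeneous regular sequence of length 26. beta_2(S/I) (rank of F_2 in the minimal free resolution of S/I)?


Regular sequence => Koszul complex is the minimal free resolution.
Syz_1 minimally generated by Koszul relations f_i*e_j - f_j*e_i (i<j): mu(Syz_1) = beta_2 = C(m,2) = m(m-1)/2
m=26
26*25/2 = 325


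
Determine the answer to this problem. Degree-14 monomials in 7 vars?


C(d+n-1,n-1)=C(20,6)=38760


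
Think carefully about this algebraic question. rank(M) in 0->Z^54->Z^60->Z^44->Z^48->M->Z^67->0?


Alt sum=0:
(-1)^0*54 + (-1)^1*60 + (-1)^2*44 + (-1)^3*48 + (-1)^4*? + (-1)^5*67=0
rank(M)=77


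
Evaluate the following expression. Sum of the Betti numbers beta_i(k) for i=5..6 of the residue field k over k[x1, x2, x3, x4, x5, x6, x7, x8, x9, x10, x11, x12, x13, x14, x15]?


Koszul resolution: beta_i(k)=C(n,i), n=15
C(15,5)=3003, C(15,6)=5005
Sum=8008


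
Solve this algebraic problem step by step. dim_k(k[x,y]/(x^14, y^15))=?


Basis: x^i*y^j, i<14, j<15
14*15=210


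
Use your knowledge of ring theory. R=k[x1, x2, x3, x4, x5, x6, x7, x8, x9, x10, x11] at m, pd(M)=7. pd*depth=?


pd+depth=11
depth=11-7=4
pd*depth=7*4=28


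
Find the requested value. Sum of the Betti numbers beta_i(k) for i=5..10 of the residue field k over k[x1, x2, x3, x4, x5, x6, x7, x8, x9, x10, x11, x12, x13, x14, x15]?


Koszul resolution: beta_i(k)=C(n,i), n=15
C(15,5)=3003, C(15,6)=5005, C(15,7)=6435, C(15,8)=6435, C(15,9)=5005, C(15,10)=3003
Sum=28886


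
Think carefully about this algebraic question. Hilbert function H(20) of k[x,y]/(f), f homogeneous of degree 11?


H(t)=d for t>=d-1.
d=11, t=20
H(20)=11


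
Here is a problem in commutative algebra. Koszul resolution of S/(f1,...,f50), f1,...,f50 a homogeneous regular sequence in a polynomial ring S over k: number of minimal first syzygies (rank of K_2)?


Regular sequence => Koszul complex is the minimal free resolution.
Syz_1 minimally generated by Koszul relations f_i*e_j - f_j*e_i (i<j): mu(Syz_1) = beta_2 = C(m,2) = m(m-1)/2
m=50
50*49/2 = 1225


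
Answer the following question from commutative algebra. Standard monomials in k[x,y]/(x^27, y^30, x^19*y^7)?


k[x,y]/I, I = (x^27, y^30, x^19*y^7)
Rect: 27x30=810. Corner: (27-19)x(30-7)=184.
dim = 810-184 = 626


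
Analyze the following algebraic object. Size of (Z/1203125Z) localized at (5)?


5-primary part: 1203125=5^6*77
Size=5^6=15625


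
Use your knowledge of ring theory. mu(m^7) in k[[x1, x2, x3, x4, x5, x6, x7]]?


C(n+d-1,d)=C(13,7)=1716


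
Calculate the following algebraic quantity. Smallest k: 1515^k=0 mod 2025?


1515^k mod 2025:
k=1: 1515
k=2: 900
k=3: 675
k=4: 0
First zero at k = 4


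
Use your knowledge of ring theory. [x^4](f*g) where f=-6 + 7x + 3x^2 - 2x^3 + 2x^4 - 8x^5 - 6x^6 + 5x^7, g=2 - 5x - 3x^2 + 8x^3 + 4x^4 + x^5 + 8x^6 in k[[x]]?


[x^4] = sum a_i*b_j, i+j=4
  -6*4=-24
  7*8=56
  3*-3=-9
  -2*-5=10
  2*2=4
Sum=37


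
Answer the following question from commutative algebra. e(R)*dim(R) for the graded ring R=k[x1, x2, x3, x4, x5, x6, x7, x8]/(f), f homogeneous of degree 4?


e(R)=deg(f)=4, dim(R)=8-1=7
e*dim=4*7=28


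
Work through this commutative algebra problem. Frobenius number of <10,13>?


gcd(10,13)=1 => F=ab-a-b=10*13-10-13=130-23=107


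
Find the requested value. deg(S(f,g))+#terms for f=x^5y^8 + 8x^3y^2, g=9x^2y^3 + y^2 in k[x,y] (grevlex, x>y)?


LT(f)=x^5y^8, LT(g)=9x^2y^3
lcm(LM)=x^5y^8
S(f,g) (scaled by 9 to clear denominators) = 9*f - x^3y^5*g = -x^3y^7 + 72x^3y^2
2 terms, deg 10.
10+2=12


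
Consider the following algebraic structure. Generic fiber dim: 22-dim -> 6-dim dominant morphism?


dim(fiber)=dim(X)-dim(Y)=22-6=16


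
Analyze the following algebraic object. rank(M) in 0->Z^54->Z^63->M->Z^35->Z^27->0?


Alt sum=0:
(-1)^0*54 + (-1)^1*63 + (-1)^2*? + (-1)^3*35 + (-1)^4*27=0
rank(M)=17


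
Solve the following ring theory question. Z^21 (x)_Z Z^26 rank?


rank(M(x)N) = rank(M)*rank(N)
21*26 = 546


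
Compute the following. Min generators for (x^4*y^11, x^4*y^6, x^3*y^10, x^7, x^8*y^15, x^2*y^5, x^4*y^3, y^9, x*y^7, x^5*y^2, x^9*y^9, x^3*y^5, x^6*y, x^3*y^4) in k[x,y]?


Remove redundant (divisible by others).
x^3*y^5 redundant.
x^9*y^9 redundant.
x^8*y^15 redundant.
x^4*y^11 redundant.
x^3*y^10 redundant.
x^4*y^6 redundant.
Min: x^7, x^6*y, x^5*y^2, x^4*y^3, x^3*y^4, x^2*y^5, x*y^7, y^9
Count=8


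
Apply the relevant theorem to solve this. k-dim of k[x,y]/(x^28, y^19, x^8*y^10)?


k[x,y]/I, I = (x^28, y^19, x^8*y^10)
Rect: 28x19=532. Corner: (28-8)x(19-10)=180.
dim = 532-180 = 352


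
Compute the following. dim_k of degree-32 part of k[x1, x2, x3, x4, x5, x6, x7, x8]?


C(d+n-1,n-1)=C(39,7)=15380937


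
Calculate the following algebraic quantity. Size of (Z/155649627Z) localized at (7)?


7-primary part: 155649627=7^8*27
Size=7^8=5764801


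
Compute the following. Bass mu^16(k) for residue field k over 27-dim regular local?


C(n,i)=C(27,16)=13037895


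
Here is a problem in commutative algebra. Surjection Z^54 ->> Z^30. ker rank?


rank(ker) = 54-30 = 24


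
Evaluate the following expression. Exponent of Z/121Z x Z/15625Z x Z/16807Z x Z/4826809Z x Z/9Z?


Exponent = lcm of the cyclic orders; pairwise coprime => product.
11^2*5^6*7^5*13^6*3^2=121*15625*16807*4826809*9=1380378605965734375


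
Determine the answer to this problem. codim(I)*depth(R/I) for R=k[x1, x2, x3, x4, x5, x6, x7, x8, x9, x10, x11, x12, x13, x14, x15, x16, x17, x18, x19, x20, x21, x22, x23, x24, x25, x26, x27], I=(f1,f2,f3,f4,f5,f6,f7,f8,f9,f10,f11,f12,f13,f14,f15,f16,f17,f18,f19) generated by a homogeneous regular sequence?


codim=19, depth=dim(R/I)=27-19=8
Product=19*8=152


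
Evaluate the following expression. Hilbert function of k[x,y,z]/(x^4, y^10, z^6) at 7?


Need i<4, j<10, k<6 with i+j+k=7.
For each i, j ranges over max(0,7-i-5)..min(9,7-i):
  i=0: j in [2,7] -> 6
  i=1: j in [1,6] -> 6
  i=2: j in [0,5] -> 6
  i=3: j in [0,4] -> 5
H(7) = 6+6+6+5 = 23


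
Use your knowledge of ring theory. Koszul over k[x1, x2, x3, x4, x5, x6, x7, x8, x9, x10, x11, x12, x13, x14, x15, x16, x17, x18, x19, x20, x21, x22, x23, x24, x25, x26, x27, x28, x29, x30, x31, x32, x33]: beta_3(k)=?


C(n,i)=C(33,3)=5456


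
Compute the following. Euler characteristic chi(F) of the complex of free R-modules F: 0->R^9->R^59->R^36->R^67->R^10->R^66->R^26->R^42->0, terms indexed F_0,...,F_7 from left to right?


chi = sum (-1)^i * rank:
(-1)^0*9=9
(-1)^1*59=-59
(-1)^2*36=36
(-1)^3*67=-67
(-1)^4*10=10
(-1)^5*66=-66
(-1)^6*26=26
(-1)^7*42=-42
chi=-153


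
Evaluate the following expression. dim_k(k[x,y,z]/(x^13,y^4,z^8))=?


Basis: x^iy^jz^k, i<13,j<4,k<8
13*4*8=416


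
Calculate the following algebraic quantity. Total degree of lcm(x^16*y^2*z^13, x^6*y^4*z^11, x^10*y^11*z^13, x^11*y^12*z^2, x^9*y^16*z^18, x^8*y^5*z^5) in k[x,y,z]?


lcm = componentwise max:
x: max(16,6,10,11,9,8)=16
y: max(2,4,11,12,16,5)=16
z: max(13,11,13,2,18,5)=18
Total=16+16+18=50


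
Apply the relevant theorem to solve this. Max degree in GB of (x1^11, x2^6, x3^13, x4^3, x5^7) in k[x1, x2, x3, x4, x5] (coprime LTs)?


Pure powers, coprime LTs => already GB.
Degrees: 11, 6, 13, 3, 7
Max=13


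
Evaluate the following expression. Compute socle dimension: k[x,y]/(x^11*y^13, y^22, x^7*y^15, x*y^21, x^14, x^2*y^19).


Socle = ann(m) = span of standard monomials u with x*u, y*u in I (staircase corners).
Minimal generators: x^14, x^11*y^13, x^7*y^15, x^2*y^19, x*y^21, y^22
Corners: y^21, xy^20, x^6y^18, x^10y^14, x^13y^12
Socle dim=5


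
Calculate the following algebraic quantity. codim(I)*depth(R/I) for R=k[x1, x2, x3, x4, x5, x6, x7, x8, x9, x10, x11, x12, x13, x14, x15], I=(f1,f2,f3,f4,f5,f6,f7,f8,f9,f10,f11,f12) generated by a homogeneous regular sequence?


codim=12, depth=dim(R/I)=15-12=3
Product=12*3=36


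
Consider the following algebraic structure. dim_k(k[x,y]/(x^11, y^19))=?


Basis: x^i*y^j, i<11, j<19
11*19=209


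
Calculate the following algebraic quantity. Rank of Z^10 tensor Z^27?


rank(M(x)N) = rank(M)*rank(N)
10*27 = 270


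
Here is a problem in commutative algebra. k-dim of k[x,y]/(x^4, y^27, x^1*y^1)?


k[x,y]/I, I = (x^4, y^27, x^1*y^1)
Rect: 4x27=108. Corner: (4-1)x(27-1)=78.
dim = 108-78 = 30


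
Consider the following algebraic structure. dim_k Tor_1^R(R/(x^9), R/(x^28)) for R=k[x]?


Tor_1(R/I,R/J)=(I cap J)/IJ=(x^28)/(x^37)
dim=37-28=min(9,28)=9
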